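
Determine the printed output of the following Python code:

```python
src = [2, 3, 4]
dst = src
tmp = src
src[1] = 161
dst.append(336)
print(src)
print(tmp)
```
[2, 161, 4, 336]
[2, 161, 4, 336]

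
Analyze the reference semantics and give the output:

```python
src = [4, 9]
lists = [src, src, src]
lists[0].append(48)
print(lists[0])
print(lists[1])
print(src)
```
[4, 9, 48]
[4, 9, 48]
[4, 9, 48]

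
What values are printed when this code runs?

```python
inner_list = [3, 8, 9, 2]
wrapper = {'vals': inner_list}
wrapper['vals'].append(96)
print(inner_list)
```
[3, 8, 9, 2, 96]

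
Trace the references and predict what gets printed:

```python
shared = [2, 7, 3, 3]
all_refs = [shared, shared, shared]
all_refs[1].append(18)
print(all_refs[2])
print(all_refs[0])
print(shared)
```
[2, 7, 3, 3, 18]
[2, 7, 3, 3, 18]
[2, 7, 3, 3, 18]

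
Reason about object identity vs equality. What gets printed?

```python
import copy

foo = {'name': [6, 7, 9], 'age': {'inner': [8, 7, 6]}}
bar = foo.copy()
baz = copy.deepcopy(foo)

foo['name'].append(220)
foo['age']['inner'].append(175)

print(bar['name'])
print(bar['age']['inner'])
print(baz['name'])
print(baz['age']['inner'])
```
[6, 7, 9, 220]
[8, 7, 6, 175]
[6, 7, 9]
[8, 7, 6]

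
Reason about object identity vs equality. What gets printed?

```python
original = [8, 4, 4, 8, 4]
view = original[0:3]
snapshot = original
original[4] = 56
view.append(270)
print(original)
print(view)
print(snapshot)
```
[8, 4, 4, 8, 56]
[8, 4, 4, 270]
[8, 4, 4, 8, 56]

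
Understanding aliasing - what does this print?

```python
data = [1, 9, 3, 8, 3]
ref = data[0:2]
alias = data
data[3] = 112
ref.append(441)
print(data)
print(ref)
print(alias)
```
[1, 9, 3, 112, 3]
[1, 9, 441]
[1, 9, 3, 112, 3]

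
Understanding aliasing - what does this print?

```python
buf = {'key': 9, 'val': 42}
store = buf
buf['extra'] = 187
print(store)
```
{'key': 9, 'val': 42, 'extra': 187}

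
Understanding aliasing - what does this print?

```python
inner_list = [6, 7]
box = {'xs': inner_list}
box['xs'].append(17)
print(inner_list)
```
[6, 7, 17]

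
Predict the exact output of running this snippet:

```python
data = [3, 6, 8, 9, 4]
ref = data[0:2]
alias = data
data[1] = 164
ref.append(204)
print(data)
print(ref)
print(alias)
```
[3, 164, 8, 9, 4]
[3, 6, 204]
[3, 164, 8, 9, 4]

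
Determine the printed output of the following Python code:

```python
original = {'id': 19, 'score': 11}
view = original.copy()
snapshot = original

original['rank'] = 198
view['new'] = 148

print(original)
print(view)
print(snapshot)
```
{'id': 19, 'score': 11, 'rank': 198}
{'id': 19, 'score': 11, 'new': 148}
{'id': 19, 'score': 11, 'rank': 198}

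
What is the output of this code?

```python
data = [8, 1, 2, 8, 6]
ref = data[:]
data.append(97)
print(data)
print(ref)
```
[8, 1, 2, 8, 6, 97]
[8, 1, 2, 8, 6]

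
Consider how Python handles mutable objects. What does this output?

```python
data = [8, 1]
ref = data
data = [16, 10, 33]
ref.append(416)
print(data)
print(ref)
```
[16, 10, 33]
[8, 1, 416]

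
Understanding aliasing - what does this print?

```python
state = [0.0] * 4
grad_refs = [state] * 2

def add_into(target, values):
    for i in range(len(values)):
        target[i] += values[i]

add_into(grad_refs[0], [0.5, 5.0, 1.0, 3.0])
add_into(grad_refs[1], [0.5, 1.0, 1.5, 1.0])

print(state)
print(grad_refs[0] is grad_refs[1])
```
[1.0, 6.0, 2.5, 4.0]
True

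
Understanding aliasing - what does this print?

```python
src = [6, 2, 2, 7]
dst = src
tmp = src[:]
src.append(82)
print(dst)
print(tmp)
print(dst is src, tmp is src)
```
[6, 2, 2, 7, 82]
[6, 2, 2, 7]
True False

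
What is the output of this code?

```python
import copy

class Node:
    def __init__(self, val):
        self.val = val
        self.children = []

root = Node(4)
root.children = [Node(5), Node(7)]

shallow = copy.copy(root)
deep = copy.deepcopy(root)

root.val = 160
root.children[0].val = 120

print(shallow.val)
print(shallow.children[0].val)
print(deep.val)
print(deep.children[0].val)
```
4
120
4
5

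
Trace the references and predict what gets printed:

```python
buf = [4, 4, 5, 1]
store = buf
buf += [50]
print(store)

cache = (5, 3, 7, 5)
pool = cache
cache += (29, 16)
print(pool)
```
[4, 4, 5, 1, 50]
(5, 3, 7, 5)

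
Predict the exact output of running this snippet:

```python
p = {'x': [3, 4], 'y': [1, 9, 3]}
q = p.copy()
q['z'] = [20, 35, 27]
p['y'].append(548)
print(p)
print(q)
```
{'x': [3, 4], 'y': [1, 9, 3, 548]}
{'x': [3, 4], 'y': [1, 9, 3, 548], 'z': [20, 35, 27]}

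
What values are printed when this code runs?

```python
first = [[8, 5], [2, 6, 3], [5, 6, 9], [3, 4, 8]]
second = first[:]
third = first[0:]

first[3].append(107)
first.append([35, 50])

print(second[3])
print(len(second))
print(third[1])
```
[3, 4, 8, 107]
4
[2, 6, 3]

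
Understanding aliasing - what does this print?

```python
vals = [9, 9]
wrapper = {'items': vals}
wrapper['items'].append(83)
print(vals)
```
[9, 9, 83]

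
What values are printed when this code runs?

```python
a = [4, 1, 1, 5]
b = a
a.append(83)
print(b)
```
[4, 1, 1, 5, 83]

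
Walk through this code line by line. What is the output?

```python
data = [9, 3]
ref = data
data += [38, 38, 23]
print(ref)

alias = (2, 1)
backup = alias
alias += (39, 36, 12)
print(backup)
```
[9, 3, 38, 38, 23]
(2, 1)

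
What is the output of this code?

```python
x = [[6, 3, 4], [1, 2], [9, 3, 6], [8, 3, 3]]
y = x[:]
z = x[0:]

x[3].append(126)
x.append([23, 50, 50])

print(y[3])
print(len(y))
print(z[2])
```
[8, 3, 3, 126]
4
[9, 3, 6]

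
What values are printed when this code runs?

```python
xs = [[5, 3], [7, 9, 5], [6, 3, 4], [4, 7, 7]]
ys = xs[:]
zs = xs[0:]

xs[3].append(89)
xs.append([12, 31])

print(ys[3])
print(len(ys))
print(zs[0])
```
[4, 7, 7, 89]
4
[5, 3]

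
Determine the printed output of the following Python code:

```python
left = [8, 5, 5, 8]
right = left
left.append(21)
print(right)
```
[8, 5, 5, 8, 21]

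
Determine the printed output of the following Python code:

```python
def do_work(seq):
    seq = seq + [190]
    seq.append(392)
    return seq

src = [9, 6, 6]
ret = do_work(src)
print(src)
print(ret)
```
[9, 6, 6]
[9, 6, 6, 190, 392]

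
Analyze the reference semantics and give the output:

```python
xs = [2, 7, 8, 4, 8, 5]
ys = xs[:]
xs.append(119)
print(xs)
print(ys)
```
[2, 7, 8, 4, 8, 5, 119]
[2, 7, 8, 4, 8, 5]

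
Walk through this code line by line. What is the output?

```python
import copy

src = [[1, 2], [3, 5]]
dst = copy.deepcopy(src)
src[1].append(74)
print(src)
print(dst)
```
[[1, 2], [3, 5, 74]]
[[1, 2], [3, 5]]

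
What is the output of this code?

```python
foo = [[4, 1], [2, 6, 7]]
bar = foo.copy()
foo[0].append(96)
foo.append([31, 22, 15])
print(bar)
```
[[4, 1, 96], [2, 6, 7]]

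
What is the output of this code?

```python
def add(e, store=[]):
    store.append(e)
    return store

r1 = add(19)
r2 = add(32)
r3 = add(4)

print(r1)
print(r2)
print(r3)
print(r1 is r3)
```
[19, 32, 4]
[19, 32, 4]
[19, 32, 4]
True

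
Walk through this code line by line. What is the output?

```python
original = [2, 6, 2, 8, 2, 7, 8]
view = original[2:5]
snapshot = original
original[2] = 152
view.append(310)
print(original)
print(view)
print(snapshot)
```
[2, 6, 152, 8, 2, 7, 8]
[2, 8, 2, 310]
[2, 6, 152, 8, 2, 7, 8]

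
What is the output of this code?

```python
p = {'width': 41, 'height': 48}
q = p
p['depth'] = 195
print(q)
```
{'width': 41, 'height': 48, 'depth': 195}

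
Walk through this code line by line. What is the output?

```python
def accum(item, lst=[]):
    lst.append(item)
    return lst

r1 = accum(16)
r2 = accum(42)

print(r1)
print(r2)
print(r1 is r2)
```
[16, 42]
[16, 42]
True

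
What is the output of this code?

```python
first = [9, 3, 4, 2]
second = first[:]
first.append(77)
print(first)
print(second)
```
[9, 3, 4, 2, 77]
[9, 3, 4, 2]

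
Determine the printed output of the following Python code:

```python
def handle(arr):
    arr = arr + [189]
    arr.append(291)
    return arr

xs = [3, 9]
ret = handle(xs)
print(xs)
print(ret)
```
[3, 9]
[3, 9, 189, 291]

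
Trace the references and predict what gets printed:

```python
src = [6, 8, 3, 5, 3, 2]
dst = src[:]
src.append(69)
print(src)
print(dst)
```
[6, 8, 3, 5, 3, 2, 69]
[6, 8, 3, 5, 3, 2]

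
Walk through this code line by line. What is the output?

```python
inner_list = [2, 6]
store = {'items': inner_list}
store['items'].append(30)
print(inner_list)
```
[2, 6, 30]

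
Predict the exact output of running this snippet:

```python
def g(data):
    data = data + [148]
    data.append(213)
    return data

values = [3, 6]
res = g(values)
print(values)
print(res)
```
[3, 6]
[3, 6, 148, 213]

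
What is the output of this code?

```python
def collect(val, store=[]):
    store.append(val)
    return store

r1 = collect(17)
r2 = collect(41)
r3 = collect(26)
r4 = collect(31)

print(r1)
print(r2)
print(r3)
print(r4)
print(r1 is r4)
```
[17, 41, 26, 31]
[17, 41, 26, 31]
[17, 41, 26, 31]
[17, 41, 26, 31]
True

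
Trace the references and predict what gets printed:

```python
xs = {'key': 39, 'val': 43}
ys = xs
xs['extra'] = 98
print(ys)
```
{'key': 39, 'val': 43, 'extra': 98}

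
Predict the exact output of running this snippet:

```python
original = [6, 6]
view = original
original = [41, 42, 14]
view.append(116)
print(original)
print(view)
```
[41, 42, 14]
[6, 6, 116]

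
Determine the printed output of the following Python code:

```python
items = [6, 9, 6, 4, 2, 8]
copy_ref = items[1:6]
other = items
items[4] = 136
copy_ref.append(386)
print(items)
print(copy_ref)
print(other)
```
[6, 9, 6, 4, 136, 8]
[9, 6, 4, 2, 8, 386]
[6, 9, 6, 4, 136, 8]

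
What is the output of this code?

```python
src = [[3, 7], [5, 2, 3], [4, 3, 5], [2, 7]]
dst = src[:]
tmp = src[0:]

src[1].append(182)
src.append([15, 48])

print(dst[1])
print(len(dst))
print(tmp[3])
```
[5, 2, 3, 182]
4
[2, 7]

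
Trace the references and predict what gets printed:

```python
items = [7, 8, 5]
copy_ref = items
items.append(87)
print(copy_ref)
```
[7, 8, 5, 87]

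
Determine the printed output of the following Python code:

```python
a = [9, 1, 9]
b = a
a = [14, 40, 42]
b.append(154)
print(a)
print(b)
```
[14, 40, 42]
[9, 1, 9, 154]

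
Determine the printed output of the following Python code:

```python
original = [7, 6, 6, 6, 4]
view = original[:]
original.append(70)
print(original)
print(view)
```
[7, 6, 6, 6, 4, 70]
[7, 6, 6, 6, 4]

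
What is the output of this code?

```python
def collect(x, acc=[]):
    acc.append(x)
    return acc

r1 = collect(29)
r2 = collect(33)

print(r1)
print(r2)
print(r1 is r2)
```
[29, 33]
[29, 33]
True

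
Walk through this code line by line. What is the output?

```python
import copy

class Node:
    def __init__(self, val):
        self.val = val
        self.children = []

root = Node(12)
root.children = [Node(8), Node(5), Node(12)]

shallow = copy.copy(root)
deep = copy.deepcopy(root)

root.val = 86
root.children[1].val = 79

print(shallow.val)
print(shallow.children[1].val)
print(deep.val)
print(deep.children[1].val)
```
12
79
12
5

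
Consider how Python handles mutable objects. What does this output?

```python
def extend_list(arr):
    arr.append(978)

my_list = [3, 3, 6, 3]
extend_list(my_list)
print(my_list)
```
[3, 3, 6, 3, 978]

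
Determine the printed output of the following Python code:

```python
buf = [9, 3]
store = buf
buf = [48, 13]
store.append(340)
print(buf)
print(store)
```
[48, 13]
[9, 3, 340]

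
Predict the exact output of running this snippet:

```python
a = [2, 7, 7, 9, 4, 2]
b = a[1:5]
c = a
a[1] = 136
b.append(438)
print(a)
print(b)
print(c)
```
[2, 136, 7, 9, 4, 2]
[7, 7, 9, 4, 438]
[2, 136, 7, 9, 4, 2]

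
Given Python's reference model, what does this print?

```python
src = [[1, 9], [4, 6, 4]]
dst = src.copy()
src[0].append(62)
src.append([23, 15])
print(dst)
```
[[1, 9, 62], [4, 6, 4]]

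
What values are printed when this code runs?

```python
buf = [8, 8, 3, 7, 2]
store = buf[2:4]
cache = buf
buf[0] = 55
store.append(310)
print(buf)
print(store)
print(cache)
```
[55, 8, 3, 7, 2]
[3, 7, 310]
[55, 8, 3, 7, 2]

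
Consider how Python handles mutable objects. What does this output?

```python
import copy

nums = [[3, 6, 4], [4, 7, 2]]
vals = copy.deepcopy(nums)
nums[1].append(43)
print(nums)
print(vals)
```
[[3, 6, 4], [4, 7, 2, 43]]
[[3, 6, 4], [4, 7, 2]]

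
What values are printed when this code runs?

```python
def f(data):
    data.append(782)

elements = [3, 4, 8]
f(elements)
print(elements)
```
[3, 4, 8, 782]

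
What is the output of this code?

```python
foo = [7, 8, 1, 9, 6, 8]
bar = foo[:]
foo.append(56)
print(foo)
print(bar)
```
[7, 8, 1, 9, 6, 8, 56]
[7, 8, 1, 9, 6, 8]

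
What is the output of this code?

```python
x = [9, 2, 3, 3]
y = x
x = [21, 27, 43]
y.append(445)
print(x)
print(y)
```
[21, 27, 43]
[9, 2, 3, 3, 445]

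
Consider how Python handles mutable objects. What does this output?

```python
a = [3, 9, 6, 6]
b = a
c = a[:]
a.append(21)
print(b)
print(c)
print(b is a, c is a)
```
[3, 9, 6, 6, 21]
[3, 9, 6, 6]
True False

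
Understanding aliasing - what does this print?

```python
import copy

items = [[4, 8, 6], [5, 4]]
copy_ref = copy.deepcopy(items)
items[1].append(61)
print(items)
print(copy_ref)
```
[[4, 8, 6], [5, 4, 61]]
[[4, 8, 6], [5, 4]]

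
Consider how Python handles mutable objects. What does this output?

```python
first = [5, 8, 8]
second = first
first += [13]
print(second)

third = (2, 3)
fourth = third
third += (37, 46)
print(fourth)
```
[5, 8, 8, 13]
(2, 3)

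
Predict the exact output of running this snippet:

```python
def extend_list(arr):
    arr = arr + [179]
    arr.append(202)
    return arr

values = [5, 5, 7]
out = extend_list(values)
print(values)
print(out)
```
[5, 5, 7]
[5, 5, 7, 179, 202]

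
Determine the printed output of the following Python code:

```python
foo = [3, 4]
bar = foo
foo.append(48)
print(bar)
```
[3, 4, 48]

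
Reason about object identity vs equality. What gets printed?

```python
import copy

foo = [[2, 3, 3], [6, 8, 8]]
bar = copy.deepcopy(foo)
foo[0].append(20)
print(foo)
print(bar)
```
[[2, 3, 3, 20], [6, 8, 8]]
[[2, 3, 3], [6, 8, 8]]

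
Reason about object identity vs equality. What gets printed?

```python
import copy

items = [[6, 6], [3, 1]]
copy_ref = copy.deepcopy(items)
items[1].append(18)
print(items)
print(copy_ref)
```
[[6, 6], [3, 1, 18]]
[[6, 6], [3, 1]]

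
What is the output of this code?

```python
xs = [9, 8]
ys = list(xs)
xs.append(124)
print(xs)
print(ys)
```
[9, 8, 124]
[9, 8]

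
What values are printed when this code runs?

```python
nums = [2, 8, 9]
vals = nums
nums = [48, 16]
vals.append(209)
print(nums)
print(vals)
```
[48, 16]
[2, 8, 9, 209]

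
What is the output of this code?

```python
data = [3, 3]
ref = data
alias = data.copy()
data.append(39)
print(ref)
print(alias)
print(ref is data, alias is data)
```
[3, 3, 39]
[3, 3]
True False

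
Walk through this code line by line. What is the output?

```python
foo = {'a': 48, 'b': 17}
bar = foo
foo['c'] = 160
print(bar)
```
{'a': 48, 'b': 17, 'c': 160}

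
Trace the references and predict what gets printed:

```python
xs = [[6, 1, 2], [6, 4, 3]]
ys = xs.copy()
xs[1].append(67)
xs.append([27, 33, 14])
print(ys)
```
[[6, 1, 2], [6, 4, 3, 67]]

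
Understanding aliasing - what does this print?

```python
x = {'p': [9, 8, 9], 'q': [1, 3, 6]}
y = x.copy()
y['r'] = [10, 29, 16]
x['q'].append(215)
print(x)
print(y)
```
{'p': [9, 8, 9], 'q': [1, 3, 6, 215]}
{'p': [9, 8, 9], 'q': [1, 3, 6, 215], 'r': [10, 29, 16]}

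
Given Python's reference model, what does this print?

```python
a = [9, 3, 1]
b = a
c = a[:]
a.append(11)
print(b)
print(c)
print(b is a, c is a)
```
[9, 3, 1, 11]
[9, 3, 1]
True False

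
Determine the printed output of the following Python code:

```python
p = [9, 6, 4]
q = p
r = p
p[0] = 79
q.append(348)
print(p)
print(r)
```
[79, 6, 4, 348]
[79, 6, 4, 348]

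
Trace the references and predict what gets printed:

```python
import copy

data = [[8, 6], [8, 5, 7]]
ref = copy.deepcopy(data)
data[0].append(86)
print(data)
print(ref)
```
[[8, 6, 86], [8, 5, 7]]
[[8, 6], [8, 5, 7]]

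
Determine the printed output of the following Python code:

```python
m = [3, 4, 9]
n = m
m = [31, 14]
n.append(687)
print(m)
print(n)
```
[31, 14]
[3, 4, 9, 687]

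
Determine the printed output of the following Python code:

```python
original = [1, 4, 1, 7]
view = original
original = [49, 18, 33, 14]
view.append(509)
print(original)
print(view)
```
[49, 18, 33, 14]
[1, 4, 1, 7, 509]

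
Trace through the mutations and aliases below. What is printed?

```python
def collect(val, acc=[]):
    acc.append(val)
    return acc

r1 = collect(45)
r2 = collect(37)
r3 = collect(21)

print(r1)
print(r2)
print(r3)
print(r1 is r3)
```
[45, 37, 21]
[45, 37, 21]
[45, 37, 21]
True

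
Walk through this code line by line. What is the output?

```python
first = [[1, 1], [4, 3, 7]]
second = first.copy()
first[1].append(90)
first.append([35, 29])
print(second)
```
[[1, 1], [4, 3, 7, 90]]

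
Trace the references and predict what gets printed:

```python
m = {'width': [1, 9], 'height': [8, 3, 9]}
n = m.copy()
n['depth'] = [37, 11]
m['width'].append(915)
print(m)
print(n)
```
{'width': [1, 9, 915], 'height': [8, 3, 9]}
{'width': [1, 9, 915], 'height': [8, 3, 9], 'depth': [37, 11]}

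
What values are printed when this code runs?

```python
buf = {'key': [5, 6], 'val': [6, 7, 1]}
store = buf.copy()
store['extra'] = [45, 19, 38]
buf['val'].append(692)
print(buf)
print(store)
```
{'key': [5, 6], 'val': [6, 7, 1, 692]}
{'key': [5, 6], 'val': [6, 7, 1, 692], 'extra': [45, 19, 38]}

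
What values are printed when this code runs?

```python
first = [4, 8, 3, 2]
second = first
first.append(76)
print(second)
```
[4, 8, 3, 2, 76]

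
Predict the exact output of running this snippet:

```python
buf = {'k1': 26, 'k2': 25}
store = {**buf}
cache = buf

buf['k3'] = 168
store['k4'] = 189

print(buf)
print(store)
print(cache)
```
{'k1': 26, 'k2': 25, 'k3': 168}
{'k1': 26, 'k2': 25, 'k4': 189}
{'k1': 26, 'k2': 25, 'k3': 168}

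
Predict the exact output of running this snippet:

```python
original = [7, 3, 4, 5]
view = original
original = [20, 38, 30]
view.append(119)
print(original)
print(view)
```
[20, 38, 30]
[7, 3, 4, 5, 119]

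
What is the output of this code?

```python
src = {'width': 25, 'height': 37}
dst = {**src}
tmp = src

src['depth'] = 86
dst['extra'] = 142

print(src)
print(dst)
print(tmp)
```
{'width': 25, 'height': 37, 'depth': 86}
{'width': 25, 'height': 37, 'extra': 142}
{'width': 25, 'height': 37, 'depth': 86}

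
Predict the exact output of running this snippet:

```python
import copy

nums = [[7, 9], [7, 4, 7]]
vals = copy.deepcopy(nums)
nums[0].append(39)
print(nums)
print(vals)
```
[[7, 9, 39], [7, 4, 7]]
[[7, 9], [7, 4, 7]]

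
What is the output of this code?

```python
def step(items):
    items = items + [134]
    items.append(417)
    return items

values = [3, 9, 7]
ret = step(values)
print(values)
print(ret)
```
[3, 9, 7]
[3, 9, 7, 134, 417]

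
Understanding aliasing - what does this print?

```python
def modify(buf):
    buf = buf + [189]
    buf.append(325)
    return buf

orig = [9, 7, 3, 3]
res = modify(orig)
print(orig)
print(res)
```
[9, 7, 3, 3]
[9, 7, 3, 3, 189, 325]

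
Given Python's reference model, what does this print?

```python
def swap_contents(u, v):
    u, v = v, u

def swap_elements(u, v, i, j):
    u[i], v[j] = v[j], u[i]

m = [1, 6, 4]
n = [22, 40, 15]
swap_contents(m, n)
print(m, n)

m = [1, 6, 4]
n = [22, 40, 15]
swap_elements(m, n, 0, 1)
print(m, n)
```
[1, 6, 4] [22, 40, 15]
[40, 6, 4] [22, 1, 15]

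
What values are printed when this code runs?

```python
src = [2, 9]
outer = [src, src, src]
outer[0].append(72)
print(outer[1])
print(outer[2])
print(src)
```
[2, 9, 72]
[2, 9, 72]
[2, 9, 72]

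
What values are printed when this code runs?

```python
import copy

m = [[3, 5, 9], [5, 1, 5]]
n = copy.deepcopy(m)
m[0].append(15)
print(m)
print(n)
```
[[3, 5, 9, 15], [5, 1, 5]]
[[3, 5, 9], [5, 1, 5]]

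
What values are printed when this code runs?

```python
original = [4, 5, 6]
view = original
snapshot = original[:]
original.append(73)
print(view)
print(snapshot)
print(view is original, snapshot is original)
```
[4, 5, 6, 73]
[4, 5, 6]
True False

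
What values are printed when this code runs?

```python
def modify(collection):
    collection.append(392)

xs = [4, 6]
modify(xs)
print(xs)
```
[4, 6, 392]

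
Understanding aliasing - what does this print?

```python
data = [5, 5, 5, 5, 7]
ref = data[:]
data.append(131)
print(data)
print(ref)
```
[5, 5, 5, 5, 7, 131]
[5, 5, 5, 5, 7]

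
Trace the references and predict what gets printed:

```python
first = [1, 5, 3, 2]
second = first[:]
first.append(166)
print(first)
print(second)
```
[1, 5, 3, 2, 166]
[1, 5, 3, 2]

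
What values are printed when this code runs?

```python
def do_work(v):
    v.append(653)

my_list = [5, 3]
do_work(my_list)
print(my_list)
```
[5, 3, 653]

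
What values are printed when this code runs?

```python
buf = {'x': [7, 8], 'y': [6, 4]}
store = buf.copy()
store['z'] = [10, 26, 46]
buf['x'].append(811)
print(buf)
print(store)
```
{'x': [7, 8, 811], 'y': [6, 4]}
{'x': [7, 8, 811], 'y': [6, 4], 'z': [10, 26, 46]}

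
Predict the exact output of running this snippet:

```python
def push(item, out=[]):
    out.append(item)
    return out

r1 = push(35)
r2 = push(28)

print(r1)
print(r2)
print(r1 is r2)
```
[35, 28]
[35, 28]
True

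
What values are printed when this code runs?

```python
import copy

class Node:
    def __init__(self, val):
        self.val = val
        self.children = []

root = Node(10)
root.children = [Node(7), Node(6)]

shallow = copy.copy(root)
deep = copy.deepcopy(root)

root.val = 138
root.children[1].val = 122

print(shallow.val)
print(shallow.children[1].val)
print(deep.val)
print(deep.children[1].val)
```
10
122
10
6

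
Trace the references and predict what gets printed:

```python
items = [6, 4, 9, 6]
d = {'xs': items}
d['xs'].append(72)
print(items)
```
[6, 4, 9, 6, 72]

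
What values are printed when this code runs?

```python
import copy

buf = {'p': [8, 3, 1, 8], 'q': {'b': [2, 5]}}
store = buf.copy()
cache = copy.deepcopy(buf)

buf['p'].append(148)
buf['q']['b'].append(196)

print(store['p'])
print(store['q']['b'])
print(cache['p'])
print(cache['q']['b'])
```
[8, 3, 1, 8, 148]
[2, 5, 196]
[8, 3, 1, 8]
[2, 5]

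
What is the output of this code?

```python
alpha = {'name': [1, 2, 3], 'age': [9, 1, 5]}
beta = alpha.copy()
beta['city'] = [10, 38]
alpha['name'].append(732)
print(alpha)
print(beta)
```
{'name': [1, 2, 3, 732], 'age': [9, 1, 5]}
{'name': [1, 2, 3, 732], 'age': [9, 1, 5], 'city': [10, 38]}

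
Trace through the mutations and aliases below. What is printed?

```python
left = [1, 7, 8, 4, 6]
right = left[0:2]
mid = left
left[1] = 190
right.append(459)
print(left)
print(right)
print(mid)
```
[1, 190, 8, 4, 6]
[1, 7, 459]
[1, 190, 8, 4, 6]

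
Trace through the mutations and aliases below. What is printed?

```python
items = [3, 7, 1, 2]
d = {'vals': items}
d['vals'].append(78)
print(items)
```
[3, 7, 1, 2, 78]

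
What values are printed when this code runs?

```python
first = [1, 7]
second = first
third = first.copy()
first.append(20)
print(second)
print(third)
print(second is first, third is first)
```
[1, 7, 20]
[1, 7]
True False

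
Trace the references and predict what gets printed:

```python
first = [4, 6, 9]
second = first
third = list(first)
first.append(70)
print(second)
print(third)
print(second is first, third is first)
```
[4, 6, 9, 70]
[4, 6, 9]
True False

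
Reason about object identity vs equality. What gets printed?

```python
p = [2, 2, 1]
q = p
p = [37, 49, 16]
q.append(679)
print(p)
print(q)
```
[37, 49, 16]
[2, 2, 1, 679]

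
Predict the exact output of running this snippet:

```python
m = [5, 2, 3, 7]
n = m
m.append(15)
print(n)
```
[5, 2, 3, 7, 15]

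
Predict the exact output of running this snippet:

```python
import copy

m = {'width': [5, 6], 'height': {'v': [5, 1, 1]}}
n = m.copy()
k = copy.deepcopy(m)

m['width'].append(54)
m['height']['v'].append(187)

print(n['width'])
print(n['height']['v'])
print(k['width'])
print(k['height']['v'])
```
[5, 6, 54]
[5, 1, 1, 187]
[5, 6]
[5, 1, 1]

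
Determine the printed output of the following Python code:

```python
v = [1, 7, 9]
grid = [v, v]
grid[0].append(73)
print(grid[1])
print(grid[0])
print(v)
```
[1, 7, 9, 73]
[1, 7, 9, 73]
[1, 7, 9, 73]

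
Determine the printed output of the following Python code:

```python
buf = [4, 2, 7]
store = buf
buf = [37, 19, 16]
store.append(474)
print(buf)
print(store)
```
[37, 19, 16]
[4, 2, 7, 474]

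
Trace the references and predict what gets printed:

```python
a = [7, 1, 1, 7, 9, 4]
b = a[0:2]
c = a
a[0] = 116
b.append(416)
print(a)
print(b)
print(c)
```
[116, 1, 1, 7, 9, 4]
[7, 1, 416]
[116, 1, 1, 7, 9, 4]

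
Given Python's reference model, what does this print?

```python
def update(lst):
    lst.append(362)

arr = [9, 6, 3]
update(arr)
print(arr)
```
[9, 6, 3, 362]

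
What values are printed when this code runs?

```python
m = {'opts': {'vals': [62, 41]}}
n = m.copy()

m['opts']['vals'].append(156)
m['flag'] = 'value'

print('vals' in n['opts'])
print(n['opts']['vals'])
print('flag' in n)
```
True
[62, 41, 156]
False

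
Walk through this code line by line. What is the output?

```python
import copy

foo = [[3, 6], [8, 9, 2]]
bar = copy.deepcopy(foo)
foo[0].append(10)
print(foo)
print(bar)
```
[[3, 6, 10], [8, 9, 2]]
[[3, 6], [8, 9, 2]]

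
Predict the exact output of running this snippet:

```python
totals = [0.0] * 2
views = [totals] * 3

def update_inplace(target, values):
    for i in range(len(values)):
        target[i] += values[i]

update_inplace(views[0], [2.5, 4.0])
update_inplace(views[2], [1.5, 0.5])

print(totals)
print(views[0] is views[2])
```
[4.0, 4.5]
True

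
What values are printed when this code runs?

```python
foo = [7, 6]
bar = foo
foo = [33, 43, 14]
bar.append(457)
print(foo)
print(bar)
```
[33, 43, 14]
[7, 6, 457]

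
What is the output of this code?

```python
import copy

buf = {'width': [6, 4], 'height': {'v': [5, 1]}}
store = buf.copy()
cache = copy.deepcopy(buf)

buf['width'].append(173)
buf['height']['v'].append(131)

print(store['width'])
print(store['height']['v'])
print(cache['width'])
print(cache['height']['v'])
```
[6, 4, 173]
[5, 1, 131]
[6, 4]
[5, 1]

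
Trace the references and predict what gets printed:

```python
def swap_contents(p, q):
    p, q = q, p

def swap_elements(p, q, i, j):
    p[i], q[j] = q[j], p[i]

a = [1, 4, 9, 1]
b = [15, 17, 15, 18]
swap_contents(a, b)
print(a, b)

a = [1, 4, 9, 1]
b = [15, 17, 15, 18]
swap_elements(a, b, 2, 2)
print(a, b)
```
[1, 4, 9, 1] [15, 17, 15, 18]
[1, 4, 15, 1] [15, 17, 9, 18]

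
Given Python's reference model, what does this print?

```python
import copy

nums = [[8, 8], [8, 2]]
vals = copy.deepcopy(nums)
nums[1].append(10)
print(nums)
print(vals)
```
[[8, 8], [8, 2, 10]]
[[8, 8], [8, 2]]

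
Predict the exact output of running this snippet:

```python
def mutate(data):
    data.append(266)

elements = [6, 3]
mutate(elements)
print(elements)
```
[6, 3, 266]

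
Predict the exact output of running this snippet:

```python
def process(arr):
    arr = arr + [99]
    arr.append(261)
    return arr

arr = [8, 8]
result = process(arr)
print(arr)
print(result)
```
[8, 8]
[8, 8, 99, 261]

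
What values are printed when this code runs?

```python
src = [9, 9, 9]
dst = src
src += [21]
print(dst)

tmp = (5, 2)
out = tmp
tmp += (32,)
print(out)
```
[9, 9, 9, 21]
(5, 2)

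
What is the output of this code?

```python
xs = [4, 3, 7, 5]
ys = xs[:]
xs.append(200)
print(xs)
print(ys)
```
[4, 3, 7, 5, 200]
[4, 3, 7, 5]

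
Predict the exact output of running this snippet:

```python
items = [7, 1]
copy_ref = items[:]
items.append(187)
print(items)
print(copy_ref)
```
[7, 1, 187]
[7, 1]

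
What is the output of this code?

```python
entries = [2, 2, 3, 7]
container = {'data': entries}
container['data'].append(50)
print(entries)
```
[2, 2, 3, 7, 50]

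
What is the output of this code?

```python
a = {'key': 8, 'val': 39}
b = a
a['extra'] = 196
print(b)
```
{'key': 8, 'val': 39, 'extra': 196}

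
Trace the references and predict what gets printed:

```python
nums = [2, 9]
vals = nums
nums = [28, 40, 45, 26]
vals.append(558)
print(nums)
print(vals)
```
[28, 40, 45, 26]
[2, 9, 558]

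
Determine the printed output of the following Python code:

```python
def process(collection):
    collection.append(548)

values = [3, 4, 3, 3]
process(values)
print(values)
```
[3, 4, 3, 3, 548]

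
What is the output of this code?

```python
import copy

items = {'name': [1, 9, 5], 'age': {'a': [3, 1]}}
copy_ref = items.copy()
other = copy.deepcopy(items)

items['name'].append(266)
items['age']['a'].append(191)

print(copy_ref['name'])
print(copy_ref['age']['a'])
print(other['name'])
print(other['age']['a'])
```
[1, 9, 5, 266]
[3, 1, 191]
[1, 9, 5]
[3, 1]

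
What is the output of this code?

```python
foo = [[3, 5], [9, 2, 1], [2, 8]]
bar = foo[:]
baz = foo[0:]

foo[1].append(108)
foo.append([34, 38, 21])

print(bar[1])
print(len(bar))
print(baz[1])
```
[9, 2, 1, 108]
3
[9, 2, 1, 108]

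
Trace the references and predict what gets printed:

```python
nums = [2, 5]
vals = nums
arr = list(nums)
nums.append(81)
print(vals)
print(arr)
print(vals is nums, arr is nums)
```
[2, 5, 81]
[2, 5]
True False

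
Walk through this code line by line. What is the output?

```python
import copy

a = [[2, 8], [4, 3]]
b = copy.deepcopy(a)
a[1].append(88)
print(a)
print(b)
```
[[2, 8], [4, 3, 88]]
[[2, 8], [4, 3]]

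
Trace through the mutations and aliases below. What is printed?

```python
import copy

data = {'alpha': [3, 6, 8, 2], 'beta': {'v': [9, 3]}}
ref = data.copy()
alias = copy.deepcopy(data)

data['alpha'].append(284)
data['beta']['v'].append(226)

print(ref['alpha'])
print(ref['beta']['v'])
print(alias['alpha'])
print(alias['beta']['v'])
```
[3, 6, 8, 2, 284]
[9, 3, 226]
[3, 6, 8, 2]
[9, 3]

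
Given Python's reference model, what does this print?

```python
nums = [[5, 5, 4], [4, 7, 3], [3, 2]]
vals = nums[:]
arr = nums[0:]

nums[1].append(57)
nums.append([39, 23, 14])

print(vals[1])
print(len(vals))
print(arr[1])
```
[4, 7, 3, 57]
3
[4, 7, 3, 57]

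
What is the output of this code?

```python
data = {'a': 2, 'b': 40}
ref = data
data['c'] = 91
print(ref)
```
{'a': 2, 'b': 40, 'c': 91}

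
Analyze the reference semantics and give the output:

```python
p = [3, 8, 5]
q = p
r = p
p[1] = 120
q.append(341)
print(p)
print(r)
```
[3, 120, 5, 341]
[3, 120, 5, 341]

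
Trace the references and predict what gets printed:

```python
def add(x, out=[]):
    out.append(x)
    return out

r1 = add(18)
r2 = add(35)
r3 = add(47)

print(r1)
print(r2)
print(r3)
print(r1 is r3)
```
[18, 35, 47]
[18, 35, 47]
[18, 35, 47]
True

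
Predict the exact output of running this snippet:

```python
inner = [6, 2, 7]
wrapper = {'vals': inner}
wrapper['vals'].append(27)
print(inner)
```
[6, 2, 7, 27]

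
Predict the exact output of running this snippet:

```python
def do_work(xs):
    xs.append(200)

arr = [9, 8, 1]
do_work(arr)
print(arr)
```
[9, 8, 1, 200]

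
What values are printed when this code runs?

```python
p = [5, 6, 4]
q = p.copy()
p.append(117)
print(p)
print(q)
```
[5, 6, 4, 117]
[5, 6, 4]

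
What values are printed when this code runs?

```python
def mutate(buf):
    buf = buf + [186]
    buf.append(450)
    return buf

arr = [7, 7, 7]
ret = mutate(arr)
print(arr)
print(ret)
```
[7, 7, 7]
[7, 7, 7, 186, 450]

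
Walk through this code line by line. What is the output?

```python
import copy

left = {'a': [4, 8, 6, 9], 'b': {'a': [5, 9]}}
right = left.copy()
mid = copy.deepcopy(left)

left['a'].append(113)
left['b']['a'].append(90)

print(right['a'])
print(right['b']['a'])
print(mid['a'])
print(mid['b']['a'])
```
[4, 8, 6, 9, 113]
[5, 9, 90]
[4, 8, 6, 9]
[5, 9]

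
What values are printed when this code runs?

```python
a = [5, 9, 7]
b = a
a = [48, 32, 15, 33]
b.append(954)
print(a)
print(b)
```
[48, 32, 15, 33]
[5, 9, 7, 954]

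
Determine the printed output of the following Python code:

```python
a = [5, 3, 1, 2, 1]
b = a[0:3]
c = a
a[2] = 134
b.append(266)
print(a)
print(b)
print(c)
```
[5, 3, 134, 2, 1]
[5, 3, 1, 266]
[5, 3, 134, 2, 1]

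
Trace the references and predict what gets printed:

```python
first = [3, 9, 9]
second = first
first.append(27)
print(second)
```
[3, 9, 9, 27]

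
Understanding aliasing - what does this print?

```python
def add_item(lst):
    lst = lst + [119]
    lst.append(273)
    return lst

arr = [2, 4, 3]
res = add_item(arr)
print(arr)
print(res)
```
[2, 4, 3]
[2, 4, 3, 119, 273]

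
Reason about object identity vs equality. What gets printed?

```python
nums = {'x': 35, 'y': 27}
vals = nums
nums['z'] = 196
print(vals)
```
{'x': 35, 'y': 27, 'z': 196}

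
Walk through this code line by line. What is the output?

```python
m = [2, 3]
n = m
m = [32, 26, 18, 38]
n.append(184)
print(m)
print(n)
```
[32, 26, 18, 38]
[2, 3, 184]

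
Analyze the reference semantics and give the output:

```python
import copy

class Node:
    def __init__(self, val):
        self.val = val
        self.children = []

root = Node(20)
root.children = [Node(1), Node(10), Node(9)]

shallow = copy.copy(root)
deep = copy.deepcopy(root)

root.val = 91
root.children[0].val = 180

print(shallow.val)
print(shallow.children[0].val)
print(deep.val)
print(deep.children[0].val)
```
20
180
20
1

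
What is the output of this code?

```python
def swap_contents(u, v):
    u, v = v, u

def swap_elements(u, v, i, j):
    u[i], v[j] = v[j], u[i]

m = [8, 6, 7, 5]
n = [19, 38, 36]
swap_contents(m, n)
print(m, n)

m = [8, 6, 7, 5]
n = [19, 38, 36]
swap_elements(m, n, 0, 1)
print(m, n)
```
[8, 6, 7, 5] [19, 38, 36]
[38, 6, 7, 5] [19, 8, 36]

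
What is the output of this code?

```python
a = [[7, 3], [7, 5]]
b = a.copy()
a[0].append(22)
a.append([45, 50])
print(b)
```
[[7, 3, 22], [7, 5]]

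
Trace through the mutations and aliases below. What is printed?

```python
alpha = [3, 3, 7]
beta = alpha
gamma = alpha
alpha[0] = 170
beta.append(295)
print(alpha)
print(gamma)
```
[170, 3, 7, 295]
[170, 3, 7, 295]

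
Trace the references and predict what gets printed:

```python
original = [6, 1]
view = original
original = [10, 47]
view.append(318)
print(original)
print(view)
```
[10, 47]
[6, 1, 318]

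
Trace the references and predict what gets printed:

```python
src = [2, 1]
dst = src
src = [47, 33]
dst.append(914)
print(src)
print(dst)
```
[47, 33]
[2, 1, 914]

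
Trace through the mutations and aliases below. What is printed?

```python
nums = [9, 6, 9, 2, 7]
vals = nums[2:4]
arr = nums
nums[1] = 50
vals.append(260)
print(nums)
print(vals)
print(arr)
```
[9, 50, 9, 2, 7]
[9, 2, 260]
[9, 50, 9, 2, 7]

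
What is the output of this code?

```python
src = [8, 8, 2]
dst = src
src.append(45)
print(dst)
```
[8, 8, 2, 45]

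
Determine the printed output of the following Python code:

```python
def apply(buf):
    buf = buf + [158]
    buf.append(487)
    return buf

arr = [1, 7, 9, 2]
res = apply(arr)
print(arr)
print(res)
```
[1, 7, 9, 2]
[1, 7, 9, 2, 158, 487]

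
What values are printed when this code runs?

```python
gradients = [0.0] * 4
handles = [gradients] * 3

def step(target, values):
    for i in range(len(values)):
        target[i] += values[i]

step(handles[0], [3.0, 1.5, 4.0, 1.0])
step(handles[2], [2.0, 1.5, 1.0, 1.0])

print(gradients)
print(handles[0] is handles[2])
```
[5.0, 3.0, 5.0, 2.0]
True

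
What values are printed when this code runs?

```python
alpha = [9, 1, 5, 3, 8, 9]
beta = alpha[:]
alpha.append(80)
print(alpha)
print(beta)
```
[9, 1, 5, 3, 8, 9, 80]
[9, 1, 5, 3, 8, 9]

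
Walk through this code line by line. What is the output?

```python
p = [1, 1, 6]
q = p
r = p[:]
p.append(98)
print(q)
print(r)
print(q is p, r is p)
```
[1, 1, 6, 98]
[1, 1, 6]
True False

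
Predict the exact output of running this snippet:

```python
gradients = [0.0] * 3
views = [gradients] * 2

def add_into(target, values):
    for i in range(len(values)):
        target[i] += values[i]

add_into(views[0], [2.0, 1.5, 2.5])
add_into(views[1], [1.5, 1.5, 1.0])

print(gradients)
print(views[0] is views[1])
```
[3.5, 3.0, 3.5]
True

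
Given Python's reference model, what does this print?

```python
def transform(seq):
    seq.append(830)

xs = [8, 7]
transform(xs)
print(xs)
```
[8, 7, 830]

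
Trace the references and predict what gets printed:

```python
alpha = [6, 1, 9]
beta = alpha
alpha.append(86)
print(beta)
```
[6, 1, 9, 86]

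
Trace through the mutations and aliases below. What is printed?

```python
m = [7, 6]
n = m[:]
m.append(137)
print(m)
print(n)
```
[7, 6, 137]
[7, 6]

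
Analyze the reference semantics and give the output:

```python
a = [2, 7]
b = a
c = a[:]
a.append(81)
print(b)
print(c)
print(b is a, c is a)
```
[2, 7, 81]
[2, 7]
True False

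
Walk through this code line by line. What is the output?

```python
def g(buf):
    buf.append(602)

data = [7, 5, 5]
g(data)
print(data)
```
[7, 5, 5, 602]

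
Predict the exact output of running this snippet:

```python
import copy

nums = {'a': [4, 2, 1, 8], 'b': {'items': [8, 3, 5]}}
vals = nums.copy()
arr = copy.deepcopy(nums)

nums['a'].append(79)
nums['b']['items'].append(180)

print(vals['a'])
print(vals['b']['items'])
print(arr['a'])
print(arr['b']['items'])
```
[4, 2, 1, 8, 79]
[8, 3, 5, 180]
[4, 2, 1, 8]
[8, 3, 5]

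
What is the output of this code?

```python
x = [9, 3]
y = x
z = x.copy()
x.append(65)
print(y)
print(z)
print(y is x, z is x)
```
[9, 3, 65]
[9, 3]
True False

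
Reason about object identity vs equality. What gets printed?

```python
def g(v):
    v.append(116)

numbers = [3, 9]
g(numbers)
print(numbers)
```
[3, 9, 116]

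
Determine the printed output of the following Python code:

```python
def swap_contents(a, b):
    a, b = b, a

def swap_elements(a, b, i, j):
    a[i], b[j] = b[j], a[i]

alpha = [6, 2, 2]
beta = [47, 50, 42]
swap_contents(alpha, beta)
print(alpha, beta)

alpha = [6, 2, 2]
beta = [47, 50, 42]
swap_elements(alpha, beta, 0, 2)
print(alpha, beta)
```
[6, 2, 2] [47, 50, 42]
[42, 2, 2] [47, 50, 6]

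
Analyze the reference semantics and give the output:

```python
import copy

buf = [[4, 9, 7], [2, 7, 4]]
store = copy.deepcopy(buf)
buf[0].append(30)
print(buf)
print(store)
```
[[4, 9, 7, 30], [2, 7, 4]]
[[4, 9, 7], [2, 7, 4]]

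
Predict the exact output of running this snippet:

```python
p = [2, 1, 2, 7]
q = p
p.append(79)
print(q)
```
[2, 1, 2, 7, 79]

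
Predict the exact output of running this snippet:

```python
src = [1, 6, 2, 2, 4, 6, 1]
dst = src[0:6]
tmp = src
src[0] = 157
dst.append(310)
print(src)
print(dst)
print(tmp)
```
[157, 6, 2, 2, 4, 6, 1]
[1, 6, 2, 2, 4, 6, 310]
[157, 6, 2, 2, 4, 6, 1]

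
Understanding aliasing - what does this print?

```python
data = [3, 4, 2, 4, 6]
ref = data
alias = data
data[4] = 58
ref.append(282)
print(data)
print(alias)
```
[3, 4, 2, 4, 58, 282]
[3, 4, 2, 4, 58, 282]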